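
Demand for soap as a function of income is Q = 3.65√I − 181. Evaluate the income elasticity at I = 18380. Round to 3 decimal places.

At I = 18380: Q = 313.841.
dQ/dI = 3.65/(2√I) = 0.0134614 at this income.
η = (dQ/dI)·(I/Q) = 0.0134614 × (18380/313.841) = 0.788.

0.788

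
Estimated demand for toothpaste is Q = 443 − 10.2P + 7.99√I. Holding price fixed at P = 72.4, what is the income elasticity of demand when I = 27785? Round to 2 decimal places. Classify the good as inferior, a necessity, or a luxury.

At P = 72.4, I = 27785: Q = 1036.360.
Holding P constant, ∂Q/∂I = 7.99/(2√I) = 0.0239669.
η_I = (∂Q/∂I)·(I/Q) = 0.0239669 × (27785/1036.360) = 0.64.
Since 0 < η < 1, this is a necessity.

0.64 (necessity)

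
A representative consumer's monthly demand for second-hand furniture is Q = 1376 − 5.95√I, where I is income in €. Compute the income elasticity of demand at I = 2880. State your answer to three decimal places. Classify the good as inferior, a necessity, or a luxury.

-0.151 (inferior good)

At I = 2880: Q = 1056.689.
dQ/dI = -5.95/(2√I) = -0.0554359 at this income.
η = (dQ/dI)·(I/Q) = -0.0554359 × (2880/1056.689) = -0.151.
Since η < 0, the good is an inferior good.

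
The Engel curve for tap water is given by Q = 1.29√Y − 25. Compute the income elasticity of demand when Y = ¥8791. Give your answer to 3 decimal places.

0.630

At Y = 8791: Q = 95.951.
dQ/dY = 1.29/(2√Y) = 0.00687924 at this income.
η = (dQ/dY)·(Y/Q) = 0.00687924 × (8791/95.951) = 0.630.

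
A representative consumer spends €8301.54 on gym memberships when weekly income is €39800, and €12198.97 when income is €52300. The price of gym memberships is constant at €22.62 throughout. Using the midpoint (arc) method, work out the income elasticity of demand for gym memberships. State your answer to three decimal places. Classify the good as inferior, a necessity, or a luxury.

1.401 (luxury)

With a constant price, Q₁ = 8301.54/22.62 = 367.000 and Q₂ = 12198.97/22.62 = 539.300 (equivalently, work directly with expenditure since P cancels).
Midpoint %ΔQ = (12198.97 − 8301.54)/10250.26 = 0.38023; midpoint %ΔI = (52300 − 39800)/46050 = 0.27144.
η = 0.38023 / 0.27144 = 1.401.
η > 1 ⇒ luxury.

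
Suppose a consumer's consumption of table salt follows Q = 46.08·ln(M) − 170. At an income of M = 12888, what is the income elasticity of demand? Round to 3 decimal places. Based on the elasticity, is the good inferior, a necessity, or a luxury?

At M = 12888: Q = 266.104.
dQ/dM = 46.08/M = 0.00357542 at this income.
η = (dQ/dM)·(M/Q) = 0.00357542 × (12888/266.104) = 0.173.
Since 0 < η < 1, the good is a necessity.

0.173 (necessity)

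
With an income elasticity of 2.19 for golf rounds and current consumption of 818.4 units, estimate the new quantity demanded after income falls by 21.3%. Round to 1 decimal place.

436.6

%ΔQ ≈ η × %ΔI = 2.19 × (-21.3%) = -46.647%.
New Q ≈ 818.4 × (1 − 0.46647) = 436.6.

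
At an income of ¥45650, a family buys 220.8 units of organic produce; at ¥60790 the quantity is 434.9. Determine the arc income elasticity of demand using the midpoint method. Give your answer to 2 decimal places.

2.30

ΔQ = 434.9 − 220.8 = 214.1; midpoint Q̄ = (220.8 + 434.9)/2 = 327.85.
ΔI = 60790 − 45650 = 15140; midpoint Ī = (45650 + 60790)/2 = 53220.
η = (ΔQ/Q̄) ÷ (ΔI/Ī) = (214.1/327.85) ÷ (15140/53220) = 2.30.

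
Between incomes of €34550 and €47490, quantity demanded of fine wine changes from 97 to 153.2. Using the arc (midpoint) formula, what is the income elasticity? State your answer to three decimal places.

ΔQ = 153.2 − 97 = 56.2; midpoint Q̄ = (97 + 153.2)/2 = 125.1.
ΔI = 47490 − 34550 = 12940; midpoint Ī = (34550 + 47490)/2 = 41020.
η = (ΔQ/Q̄) ÷ (ΔI/Ī) = (56.2/125.1) ÷ (12940/41020) = 1.424.

1.424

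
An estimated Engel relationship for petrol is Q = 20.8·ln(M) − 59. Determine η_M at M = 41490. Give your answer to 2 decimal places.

At M = 41490: Q = 162.171.
dQ/dM = 20.8/M = 0.000501326 at this income.
η = (dQ/dM)·(M/Q) = 0.000501326 × (41490/162.171) = 0.13.

0.13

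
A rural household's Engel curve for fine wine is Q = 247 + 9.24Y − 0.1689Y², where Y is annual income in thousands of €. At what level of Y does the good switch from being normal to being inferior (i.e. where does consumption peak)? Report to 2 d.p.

27.35

dQ/dY = 9.24 − 0.3378Y.
The good is inferior where dQ/dY < 0. Setting dQ/dY = 0 gives Y = 9.24 / 0.3378 = 27.35.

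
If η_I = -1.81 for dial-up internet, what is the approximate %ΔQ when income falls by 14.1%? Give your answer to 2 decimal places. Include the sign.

25.52%

%ΔQ ≈ η × %ΔI = -1.81 × (-14.1%) = 25.52%.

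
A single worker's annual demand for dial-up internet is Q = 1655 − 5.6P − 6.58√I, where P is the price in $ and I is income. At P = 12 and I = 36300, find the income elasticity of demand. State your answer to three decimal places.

At P = 12, I = 36300: Q = 334.142.
Holding P constant, ∂Q/∂I = -6.58/(2√I) = -0.017268.
η_I = (∂Q/∂I)·(I/Q) = -0.017268 × (36300/334.142) = -1.876.

-1.876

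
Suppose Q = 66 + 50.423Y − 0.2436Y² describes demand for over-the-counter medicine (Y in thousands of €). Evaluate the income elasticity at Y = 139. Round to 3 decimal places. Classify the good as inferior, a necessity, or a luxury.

At Y = 139: Q = 2368.2014.
dQ/dY = 50.423 − 0.4872Y = -17.29780.
η = (dQ/dY)·(Y/Q) = -17.29780 × (139/2368.2014) = -1.015.
η < 0 ⇒ inferior good.

-1.015 (inferior good)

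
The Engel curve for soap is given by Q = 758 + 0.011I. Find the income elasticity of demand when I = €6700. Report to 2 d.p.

0.09

At I = 6700: Q = 831.700.
dQ/dI = 0.011.
η = (dQ/dI)·(I/Q) = 0.011 × (6700/831.700) = 0.09.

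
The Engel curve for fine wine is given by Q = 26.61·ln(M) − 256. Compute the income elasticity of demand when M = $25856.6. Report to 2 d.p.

At M = 25856.6: Q = 14.366.
dQ/dM = 26.61/M = 0.00102914 at this income.
η = (dQ/dM)·(M/Q) = 0.00102914 × (25856.6/14.366) = 1.85.

1.85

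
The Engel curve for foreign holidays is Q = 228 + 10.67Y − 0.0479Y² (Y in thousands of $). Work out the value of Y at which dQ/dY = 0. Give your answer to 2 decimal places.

dQ/dY = 10.67 − 0.0958Y.
The good is inferior where dQ/dY < 0. Setting dQ/dY = 0 gives Y = 10.67 / 0.0958 = 111.38.

111.38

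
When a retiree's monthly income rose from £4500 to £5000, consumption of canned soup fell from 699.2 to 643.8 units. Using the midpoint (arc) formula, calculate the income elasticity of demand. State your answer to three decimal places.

-0.784

ΔQ = 643.8 − 699.2 = -55.4; midpoint Q̄ = (699.2 + 643.8)/2 = 671.5.
ΔI = 5000 − 4500 = 500; midpoint Ī = (4500 + 5000)/2 = 4750.
η = (ΔQ/Q̄) ÷ (ΔI/Ī) = (-55.4/671.5) ÷ (500/4750) = -0.784.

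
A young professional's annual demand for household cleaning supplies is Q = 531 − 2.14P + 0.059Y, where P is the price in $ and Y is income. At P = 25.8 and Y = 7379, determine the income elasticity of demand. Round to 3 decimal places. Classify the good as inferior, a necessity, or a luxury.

0.478 (necessity)

At P = 25.8, Y = 7379: Q = 911.149.
Holding P constant, ∂Q/∂Y = 0.059.
η_Y = (∂Q/∂Y)·(Y/Q) = 0.059 × (7379/911.149) = 0.478.
Since 0 < η < 1, this is a necessity.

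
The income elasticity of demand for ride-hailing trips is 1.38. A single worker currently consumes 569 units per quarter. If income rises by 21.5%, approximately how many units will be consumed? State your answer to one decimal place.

%ΔQ ≈ η × %ΔI = 1.38 × 21.5% = 29.67%.
New Q ≈ 569 × (1 + 0.2967) = 737.8.

737.8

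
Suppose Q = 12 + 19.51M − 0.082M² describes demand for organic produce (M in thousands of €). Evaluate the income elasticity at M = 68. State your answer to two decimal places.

At M = 68: Q = 959.5120.
dQ/dM = 19.51 − 0.164M = 8.35800.
η = (dQ/dM)·(M/Q) = 8.35800 × (68/959.5120) = 0.59.

0.59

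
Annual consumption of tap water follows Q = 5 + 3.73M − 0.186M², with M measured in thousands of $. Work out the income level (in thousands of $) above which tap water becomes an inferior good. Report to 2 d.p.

dQ/dM = 3.73 − 0.372M.
The good is inferior where dQ/dM < 0. Setting dQ/dM = 0 gives M = 3.73 / 0.372 = 10.03.

10.03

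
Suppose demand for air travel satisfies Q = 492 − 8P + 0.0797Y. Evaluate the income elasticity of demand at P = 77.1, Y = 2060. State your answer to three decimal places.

At P = 77.1, Y = 2060: Q = 39.382.
Holding P constant, ∂Q/∂Y = 0.0797.
η_Y = (∂Q/∂Y)·(Y/Q) = 0.0797 × (2060/39.382) = 4.169.

4.169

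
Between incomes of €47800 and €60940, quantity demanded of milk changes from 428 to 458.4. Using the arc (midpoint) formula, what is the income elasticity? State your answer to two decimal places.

ΔQ = 458.4 − 428 = 30.4; midpoint Q̄ = (428 + 458.4)/2 = 443.2.
ΔI = 60940 − 47800 = 13140; midpoint Ī = (47800 + 60940)/2 = 54370.
η = (ΔQ/Q̄) ÷ (ΔI/Ī) = (30.4/443.2) ÷ (13140/54370) = 0.28.

0.28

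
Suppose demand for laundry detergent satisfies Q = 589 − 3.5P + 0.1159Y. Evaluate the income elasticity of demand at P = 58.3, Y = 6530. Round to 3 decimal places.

0.663

At P = 58.3, Y = 6530: Q = 1141.777.
Holding P constant, ∂Q/∂Y = 0.1159.
η_Y = (∂Q/∂Y)·(Y/Q) = 0.1159 × (6530/1141.777) = 0.663.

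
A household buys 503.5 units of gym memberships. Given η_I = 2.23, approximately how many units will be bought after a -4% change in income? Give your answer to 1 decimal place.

%ΔQ ≈ η × %ΔI = 2.23 × (-4%) = -8.92%.
New Q ≈ 503.5 × (1 − 0.0892) = 458.6.

458.6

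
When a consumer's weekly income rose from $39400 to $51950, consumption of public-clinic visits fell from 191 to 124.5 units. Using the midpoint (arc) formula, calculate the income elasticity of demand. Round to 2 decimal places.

-1.53

ΔQ = 124.5 − 191 = -66.5; midpoint Q̄ = (191 + 124.5)/2 = 157.75.
ΔI = 51950 − 39400 = 12550; midpoint Ī = (39400 + 51950)/2 = 45675.
η = (ΔQ/Q̄) ÷ (ΔI/Ī) = (-66.5/157.75) ÷ (12550/45675) = -1.53.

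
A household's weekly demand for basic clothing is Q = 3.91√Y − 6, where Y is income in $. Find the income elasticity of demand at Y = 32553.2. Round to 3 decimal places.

0.504

At Y = 32553.2: Q = 699.462.
dQ/dY = 3.91/(2√Y) = 0.0108355 at this income.
η = (dQ/dY)·(Y/Q) = 0.0108355 × (32553.2/699.462) = 0.504.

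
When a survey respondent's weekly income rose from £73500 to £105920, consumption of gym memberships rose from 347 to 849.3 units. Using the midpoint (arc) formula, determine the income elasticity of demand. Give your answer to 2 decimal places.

2.32

ΔQ = 849.3 − 347 = 502.3; midpoint Q̄ = (347 + 849.3)/2 = 598.15.
ΔI = 105920 − 73500 = 32420; midpoint Ī = (73500 + 105920)/2 = 89710.
η = (ΔQ/Q̄) ÷ (ΔI/Ī) = (502.3/598.15) ÷ (32420/89710) = 2.32.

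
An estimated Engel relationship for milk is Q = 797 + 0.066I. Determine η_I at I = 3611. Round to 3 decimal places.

At I = 3611: Q = 1035.326.
dQ/dI = 0.066.
η = (dQ/dI)·(I/Q) = 0.066 × (3611/1035.326) = 0.230.

0.230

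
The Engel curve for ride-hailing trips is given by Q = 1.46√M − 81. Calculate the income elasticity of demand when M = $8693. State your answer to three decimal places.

At M = 8693: Q = 55.125.
dQ/dM = 1.46/(2√M) = 0.00782957 at this income.
η = (dQ/dM)·(M/Q) = 0.00782957 × (8693/55.125) = 1.235.

1.235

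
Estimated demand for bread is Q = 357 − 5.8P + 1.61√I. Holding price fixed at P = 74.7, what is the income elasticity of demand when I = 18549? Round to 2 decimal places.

At P = 74.7, I = 18549: Q = 143.013.
Holding P constant, ∂Q/∂I = 1.61/(2√I) = 0.00591066.
η_I = (∂Q/∂I)·(I/Q) = 0.00591066 × (18549/143.013) = 0.77.

0.77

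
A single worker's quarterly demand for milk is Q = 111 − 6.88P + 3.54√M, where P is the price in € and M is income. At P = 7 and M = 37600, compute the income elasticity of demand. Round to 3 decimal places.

At P = 7, M = 37600: Q = 749.271.
Holding P constant, ∂Q/∂M = 3.54/(2√M) = 0.00912808.
η_M = (∂Q/∂M)·(M/Q) = 0.00912808 × (37600/749.271) = 0.458.

0.458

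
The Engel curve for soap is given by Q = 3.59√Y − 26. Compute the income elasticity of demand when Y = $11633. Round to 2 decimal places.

0.54

At Y = 11633: Q = 361.204.
dQ/dY = 3.59/(2√Y) = 0.0166425 at this income.
η = (dQ/dY)·(Y/Q) = 0.0166425 × (11633/361.204) = 0.54.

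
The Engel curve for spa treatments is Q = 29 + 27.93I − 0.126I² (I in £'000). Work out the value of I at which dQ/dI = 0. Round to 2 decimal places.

dQ/dI = 27.93 − 0.252I.
The good is inferior where dQ/dI < 0. Setting dQ/dI = 0 gives I = 27.93 / 0.252 = 110.83.

110.83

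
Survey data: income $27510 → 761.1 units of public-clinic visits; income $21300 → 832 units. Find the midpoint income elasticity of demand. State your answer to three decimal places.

-0.350

ΔQ = 832 − 761.1 = 70.9; midpoint Q̄ = (761.1 + 832)/2 = 796.55.
ΔI = 21300 − 27510 = -6210; midpoint Ī = (27510 + 21300)/2 = 24405.
η = (ΔQ/Q̄) ÷ (ΔI/Ī) = (70.9/796.55) ÷ (-6210/24405) = -0.350.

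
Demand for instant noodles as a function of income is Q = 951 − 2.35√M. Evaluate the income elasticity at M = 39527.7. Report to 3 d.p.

-0.483

At M = 39527.7: Q = 483.783.
dQ/dM = -2.35/(2√M) = -0.00590999 at this income.
η = (dQ/dM)·(M/Q) = -0.00590999 × (39527.7/483.783) = -0.483.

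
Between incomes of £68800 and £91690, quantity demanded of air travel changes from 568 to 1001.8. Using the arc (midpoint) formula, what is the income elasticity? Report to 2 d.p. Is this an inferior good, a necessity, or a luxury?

1.94 (luxury)

ΔQ = 1001.8 − 568 = 433.8; midpoint Q̄ = (568 + 1001.8)/2 = 784.9.
ΔI = 91690 − 68800 = 22890; midpoint Ī = (68800 + 91690)/2 = 80245.
η = (ΔQ/Q̄) ÷ (ΔI/Ī) = (433.8/784.9) ÷ (22890/80245) = 1.94.
η > 1 ⇒ luxury.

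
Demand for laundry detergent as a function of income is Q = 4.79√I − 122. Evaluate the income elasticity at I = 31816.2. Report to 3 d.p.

0.583

At I = 31816.2: Q = 732.397.
dQ/dI = 4.79/(2√I) = 0.0134271 at this income.
η = (dQ/dI)·(I/Q) = 0.0134271 × (31816.2/732.397) = 0.583.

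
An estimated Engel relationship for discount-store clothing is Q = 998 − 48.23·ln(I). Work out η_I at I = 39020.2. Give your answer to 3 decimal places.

-0.099

At I = 39020.2: Q = 488.120.
dQ/dI = -48.23/I = -0.00123603 at this income.
η = (dQ/dI)·(I/Q) = -0.00123603 × (39020.2/488.120) = -0.099.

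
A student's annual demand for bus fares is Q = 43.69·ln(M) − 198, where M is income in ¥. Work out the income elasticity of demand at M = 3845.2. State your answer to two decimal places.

0.27

At M = 3845.2: Q = 162.643.
dQ/dM = 43.69/M = 0.0113622 at this income.
η = (dQ/dM)·(M/Q) = 0.0113622 × (3845.2/162.643) = 0.27.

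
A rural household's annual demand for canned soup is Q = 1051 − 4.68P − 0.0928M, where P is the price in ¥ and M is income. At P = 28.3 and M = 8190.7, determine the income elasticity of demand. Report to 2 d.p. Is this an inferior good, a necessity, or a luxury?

At P = 28.3, M = 8190.7: Q = 158.459.
Holding P constant, ∂Q/∂M = −0.0928.
η_M = (∂Q/∂M)·(M/Q) = -0.0928 × (8190.7/158.459) = -4.80.
Since η < 0, this is an inferior good.

-4.80 (inferior good)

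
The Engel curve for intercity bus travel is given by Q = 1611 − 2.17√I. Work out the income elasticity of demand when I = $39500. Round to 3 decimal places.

At I = 39500: Q = 1179.721.
dQ/dI = -2.17/(2√I) = -0.00545923 at this income.
η = (dQ/dI)·(I/Q) = -0.00545923 × (39500/1179.721) = -0.183.

-0.183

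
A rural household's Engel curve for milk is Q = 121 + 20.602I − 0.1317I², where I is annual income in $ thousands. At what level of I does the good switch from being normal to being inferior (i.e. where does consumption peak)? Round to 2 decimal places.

dQ/dI = 20.602 − 0.2634I.
The good is inferior where dQ/dI < 0. Setting dQ/dI = 0 gives I = 20.602 / 0.2634 = 78.22.

78.22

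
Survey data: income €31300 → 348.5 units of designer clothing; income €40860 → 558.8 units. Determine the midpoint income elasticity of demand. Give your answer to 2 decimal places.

ΔQ = 558.8 − 348.5 = 210.3; midpoint Q̄ = (348.5 + 558.8)/2 = 453.65.
ΔI = 40860 − 31300 = 9560; midpoint Ī = (31300 + 40860)/2 = 36080.
η = (ΔQ/Q̄) ÷ (ΔI/Ī) = (210.3/453.65) ÷ (9560/36080) = 1.75.

1.75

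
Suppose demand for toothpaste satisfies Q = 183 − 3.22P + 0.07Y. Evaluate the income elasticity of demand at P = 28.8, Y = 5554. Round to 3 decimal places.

0.812

At P = 28.8, Y = 5554: Q = 479.044.
Holding P constant, ∂Q/∂Y = 0.07.
η_Y = (∂Q/∂Y)·(Y/Q) = 0.07 × (5554/479.044) = 0.812.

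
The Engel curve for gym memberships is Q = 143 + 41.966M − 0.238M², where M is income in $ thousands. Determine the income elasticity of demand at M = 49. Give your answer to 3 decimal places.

At M = 49: Q = 1627.8960.
dQ/dM = 41.966 − 0.476M = 18.64200.
η = (dQ/dM)·(M/Q) = 18.64200 × (49/1627.8960) = 0.561.

0.561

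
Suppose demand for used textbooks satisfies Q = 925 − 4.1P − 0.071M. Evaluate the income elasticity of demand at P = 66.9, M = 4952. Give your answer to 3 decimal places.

-1.175

At P = 66.9, M = 4952: Q = 299.118.
Holding P constant, ∂Q/∂M = −0.071.
η_M = (∂Q/∂M)·(M/Q) = -0.071 × (4952/299.118) = -1.175.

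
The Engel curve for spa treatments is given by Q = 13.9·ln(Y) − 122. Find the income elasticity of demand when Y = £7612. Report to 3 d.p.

At Y = 7612: Q = 2.231.
dQ/dY = 13.9/Y = 0.00182606 at this income.
η = (dQ/dY)·(Y/Q) = 0.00182606 × (7612/2.231) = 6.230.

6.230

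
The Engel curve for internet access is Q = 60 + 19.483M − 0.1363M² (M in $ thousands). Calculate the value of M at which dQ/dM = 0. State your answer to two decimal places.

dQ/dM = 19.483 − 0.2726M.
The good is inferior where dQ/dM < 0. Setting dQ/dM = 0 gives M = 19.483 / 0.2726 = 71.47.

71.47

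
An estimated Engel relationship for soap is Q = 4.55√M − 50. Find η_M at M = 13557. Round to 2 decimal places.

At M = 13557: Q = 479.777.
dQ/dM = 4.55/(2√M) = 0.0195389 at this income.
η = (dQ/dM)·(M/Q) = 0.0195389 × (13557/479.777) = 0.55.

0.55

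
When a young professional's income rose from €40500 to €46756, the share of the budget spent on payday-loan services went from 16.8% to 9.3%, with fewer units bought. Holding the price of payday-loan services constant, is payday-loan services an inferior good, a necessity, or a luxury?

inferior good

Quantity demanded falls as income rises, so η < 0.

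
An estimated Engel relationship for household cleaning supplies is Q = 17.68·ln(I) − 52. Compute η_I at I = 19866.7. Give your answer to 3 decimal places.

0.144

At I = 19866.7: Q = 122.975.
dQ/dI = 17.68/I = 0.000889931 at this income.
η = (dQ/dI)·(I/Q) = 0.000889931 × (19866.7/122.975) = 0.144.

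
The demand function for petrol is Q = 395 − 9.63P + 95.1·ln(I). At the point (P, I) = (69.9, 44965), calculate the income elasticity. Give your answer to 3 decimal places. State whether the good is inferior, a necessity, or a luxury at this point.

At P = 69.9, I = 44965: Q = 740.730.
Holding P constant, ∂Q/∂I = 95.1/I = 0.00211498.
η_I = (∂Q/∂I)·(I/Q) = 0.00211498 × (44965/740.730) = 0.128.
Since 0 < η < 1, this is a necessity.

0.128 (necessity)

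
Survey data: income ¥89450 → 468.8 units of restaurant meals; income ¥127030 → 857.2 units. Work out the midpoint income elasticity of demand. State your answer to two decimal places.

ΔQ = 857.2 − 468.8 = 388.4; midpoint Q̄ = (468.8 + 857.2)/2 = 663.
ΔI = 127030 − 89450 = 37580; midpoint Ī = (89450 + 127030)/2 = 108240.
η = (ΔQ/Q̄) ÷ (ΔI/Ī) = (388.4/663) ÷ (37580/108240) = 1.69.

1.69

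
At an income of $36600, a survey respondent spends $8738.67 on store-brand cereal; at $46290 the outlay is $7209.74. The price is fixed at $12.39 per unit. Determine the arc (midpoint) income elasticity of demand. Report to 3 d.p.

With a constant price, Q₁ = 8738.67/12.39 = 705.300 and Q₂ = 7209.74/12.39 = 581.900 (equivalently, work directly with expenditure since P cancels).
Midpoint %ΔQ = (7209.74 − 8738.67)/7974.21 = -0.19173; midpoint %ΔI = (46290 − 36600)/41445 = 0.23380.
η = -0.19173 / 0.23380 = -0.820.

-0.820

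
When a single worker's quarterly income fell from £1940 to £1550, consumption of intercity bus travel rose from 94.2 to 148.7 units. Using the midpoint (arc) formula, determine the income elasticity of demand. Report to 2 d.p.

ΔQ = 148.7 − 94.2 = 54.5; midpoint Q̄ = (94.2 + 148.7)/2 = 121.45.
ΔI = 1550 − 1940 = -390; midpoint Ī = (1940 + 1550)/2 = 1745.
η = (ΔQ/Q̄) ÷ (ΔI/Ī) = (54.5/121.45) ÷ (-390/1745) = -2.01.

-2.01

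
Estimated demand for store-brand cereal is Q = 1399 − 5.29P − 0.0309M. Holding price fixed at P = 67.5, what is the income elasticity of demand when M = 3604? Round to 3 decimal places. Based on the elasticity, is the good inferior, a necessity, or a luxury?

At P = 67.5, M = 3604: Q = 930.561.
Holding P constant, ∂Q/∂M = −0.0309.
η_M = (∂Q/∂M)·(M/Q) = -0.0309 × (3604/930.561) = -0.120.
Since η < 0, this is an inferior good.

-0.120 (inferior good)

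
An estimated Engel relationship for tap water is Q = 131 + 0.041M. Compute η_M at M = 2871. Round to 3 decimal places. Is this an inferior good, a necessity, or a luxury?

0.473 (necessity)

At M = 2871: Q = 248.711.
dQ/dM = 0.041.
η = (dQ/dM)·(M/Q) = 0.041 × (2871/248.711) = 0.473.
Since 0 < η < 1, the good is a necessity.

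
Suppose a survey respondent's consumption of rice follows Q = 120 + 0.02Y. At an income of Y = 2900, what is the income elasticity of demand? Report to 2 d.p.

0.33

At Y = 2900: Q = 178.000.
dQ/dY = 0.02.
η = (dQ/dY)·(Y/Q) = 0.02 × (2900/178.000) = 0.33.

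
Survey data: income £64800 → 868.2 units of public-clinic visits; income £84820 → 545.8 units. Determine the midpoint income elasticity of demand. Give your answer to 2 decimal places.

ΔQ = 545.8 − 868.2 = -322.4; midpoint Q̄ = (868.2 + 545.8)/2 = 707.
ΔI = 84820 − 64800 = 20020; midpoint Ī = (64800 + 84820)/2 = 74810.
η = (ΔQ/Q̄) ÷ (ΔI/Ī) = (-322.4/707) ÷ (20020/74810) = -1.70.

-1.70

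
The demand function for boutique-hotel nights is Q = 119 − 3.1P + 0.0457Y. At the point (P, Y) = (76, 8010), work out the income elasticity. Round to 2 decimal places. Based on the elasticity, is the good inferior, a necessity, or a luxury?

1.47 (luxury)

At P = 76, Y = 8010: Q = 249.457.
Holding P constant, ∂Q/∂Y = 0.0457.
η_Y = (∂Q/∂Y)·(Y/Q) = 0.0457 × (8010/249.457) = 1.47.
Since η > 1, this is a luxury.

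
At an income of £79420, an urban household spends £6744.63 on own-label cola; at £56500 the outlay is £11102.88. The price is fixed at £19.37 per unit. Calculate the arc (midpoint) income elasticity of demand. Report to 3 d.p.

-1.448

With a constant price, Q₁ = 6744.63/19.37 = 348.200 and Q₂ = 11102.88/19.37 = 573.200 (equivalently, work directly with expenditure since P cancels).
Midpoint %ΔQ = (11102.88 − 6744.63)/8923.75 = 0.48839; midpoint %ΔI = (56500 − 79420)/67960 = -0.33726.
η = 0.48839 / -0.33726 = -1.448.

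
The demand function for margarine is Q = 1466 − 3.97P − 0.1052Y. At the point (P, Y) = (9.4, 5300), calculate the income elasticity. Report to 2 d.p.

-0.64

At P = 9.4, Y = 5300: Q = 871.122.
Holding P constant, ∂Q/∂Y = −0.1052.
η_Y = (∂Q/∂Y)·(Y/Q) = -0.1052 × (5300/871.122) = -0.64.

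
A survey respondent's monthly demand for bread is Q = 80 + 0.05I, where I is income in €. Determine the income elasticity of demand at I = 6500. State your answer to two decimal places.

At I = 6500: Q = 405.000.
dQ/dI = 0.05.
η = (dQ/dI)·(I/Q) = 0.05 × (6500/405.000) = 0.80.

0.80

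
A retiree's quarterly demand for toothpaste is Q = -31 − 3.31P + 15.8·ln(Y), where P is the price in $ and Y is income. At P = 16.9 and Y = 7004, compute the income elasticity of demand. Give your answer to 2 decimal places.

0.30

At P = 16.9, Y = 7004: Q = 52.958.
Holding P constant, ∂Q/∂Y = 15.8/Y = 0.00225585.
η_Y = (∂Q/∂Y)·(Y/Q) = 0.00225585 × (7004/52.958) = 0.30.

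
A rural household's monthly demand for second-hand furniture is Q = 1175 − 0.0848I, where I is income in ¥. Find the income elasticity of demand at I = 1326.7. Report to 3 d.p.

-0.106

At I = 1326.7: Q = 1062.496.
dQ/dI = −0.0848.
η = (dQ/dI)·(I/Q) = -0.0848 × (1326.7/1062.496) = -0.106.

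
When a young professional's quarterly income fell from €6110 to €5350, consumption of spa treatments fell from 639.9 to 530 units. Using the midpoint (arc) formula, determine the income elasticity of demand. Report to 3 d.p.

ΔQ = 530 − 639.9 = -109.9; midpoint Q̄ = (639.9 + 530)/2 = 584.95.
ΔI = 5350 − 6110 = -760; midpoint Ī = (6110 + 5350)/2 = 5730.
η = (ΔQ/Q̄) ÷ (ΔI/Ī) = (-109.9/584.95) ÷ (-760/5730) = 1.417.

1.417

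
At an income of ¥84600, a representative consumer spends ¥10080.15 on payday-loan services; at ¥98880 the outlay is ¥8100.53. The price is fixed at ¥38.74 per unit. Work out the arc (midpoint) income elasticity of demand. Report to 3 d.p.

-1.399

With a constant price, Q₁ = 10080.15/38.74 = 260.200 and Q₂ = 8100.53/38.74 = 209.100 (equivalently, work directly with expenditure since P cancels).
Midpoint %ΔQ = (8100.53 − 10080.15)/9090.34 = -0.21777; midpoint %ΔI = (98880 − 84600)/91740 = 0.15566.
η = -0.21777 / 0.15566 = -1.399.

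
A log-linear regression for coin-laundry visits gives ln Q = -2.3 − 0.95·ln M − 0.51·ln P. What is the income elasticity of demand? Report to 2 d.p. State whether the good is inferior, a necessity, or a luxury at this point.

-0.95 (inferior good)

In a log-linear demand, the coefficient on ln M is the income elasticity.
So η = -0.95.
η < 0 ⇒ inferior good.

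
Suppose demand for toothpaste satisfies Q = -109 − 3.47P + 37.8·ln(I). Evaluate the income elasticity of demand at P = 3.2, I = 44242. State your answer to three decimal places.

0.133

At P = 3.2, I = 44242: Q = 284.259.
Holding P constant, ∂Q/∂I = 37.8/I = 0.000854392.
η_I = (∂Q/∂I)·(I/Q) = 0.000854392 × (44242/284.259) = 0.133.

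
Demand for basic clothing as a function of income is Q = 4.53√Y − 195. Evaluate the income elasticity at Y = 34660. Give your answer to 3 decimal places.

At Y = 34660: Q = 648.359.
dQ/dY = 4.53/(2√Y) = 0.0121662 at this income.
η = (dQ/dY)·(Y/Q) = 0.0121662 × (34660/648.359) = 0.650.

0.650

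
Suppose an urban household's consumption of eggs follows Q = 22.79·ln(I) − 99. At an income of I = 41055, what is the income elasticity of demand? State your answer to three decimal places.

At I = 41055: Q = 143.091.
dQ/dI = 22.79/I = 0.000555109 at this income.
η = (dQ/dI)·(I/Q) = 0.000555109 × (41055/143.091) = 0.159.

0.159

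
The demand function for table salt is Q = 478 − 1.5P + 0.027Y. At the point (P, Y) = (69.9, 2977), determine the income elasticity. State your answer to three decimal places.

At P = 69.9, Y = 2977: Q = 453.529.
Holding P constant, ∂Q/∂Y = 0.027.
η_Y = (∂Q/∂Y)·(Y/Q) = 0.027 × (2977/453.529) = 0.177.

0.177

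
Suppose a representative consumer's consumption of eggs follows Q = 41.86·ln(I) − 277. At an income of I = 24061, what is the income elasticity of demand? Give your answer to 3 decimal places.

0.288

At I = 24061: Q = 145.298.
dQ/dI = 41.86/I = 0.00173974 at this income.
η = (dQ/dI)·(I/Q) = 0.00173974 × (24061/145.298) = 0.288.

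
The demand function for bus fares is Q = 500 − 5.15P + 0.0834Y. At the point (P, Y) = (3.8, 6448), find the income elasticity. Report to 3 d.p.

At P = 3.8, Y = 6448: Q = 1018.193.
Holding P constant, ∂Q/∂Y = 0.0834.
η_Y = (∂Q/∂Y)·(Y/Q) = 0.0834 × (6448/1018.193) = 0.528.

0.528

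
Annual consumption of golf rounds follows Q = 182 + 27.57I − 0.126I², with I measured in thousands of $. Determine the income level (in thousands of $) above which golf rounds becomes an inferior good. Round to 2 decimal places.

109.40

dQ/dI = 27.57 − 0.252I.
The good is inferior where dQ/dI < 0. Setting dQ/dI = 0 gives I = 27.57 / 0.252 = 109.40.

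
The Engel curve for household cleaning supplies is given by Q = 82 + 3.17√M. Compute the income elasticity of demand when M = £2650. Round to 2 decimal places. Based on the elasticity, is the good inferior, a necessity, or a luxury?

At M = 2650: Q = 245.186.
dQ/dM = 3.17/(2√M) = 0.0307898 at this income.
η = (dQ/dM)·(M/Q) = 0.0307898 × (2650/245.186) = 0.33.
Since 0 < η < 1, the good is a necessity.

0.33 (necessity)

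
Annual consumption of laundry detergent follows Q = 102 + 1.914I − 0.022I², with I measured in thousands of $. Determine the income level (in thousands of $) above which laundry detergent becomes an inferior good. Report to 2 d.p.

dQ/dI = 1.914 − 0.044I.
The good is inferior where dQ/dI < 0. Setting dQ/dI = 0 gives I = 1.914 / 0.044 = 43.50.

43.50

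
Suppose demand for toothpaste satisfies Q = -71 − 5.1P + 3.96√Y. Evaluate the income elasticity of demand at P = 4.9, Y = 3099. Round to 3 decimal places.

0.886

At P = 4.9, Y = 3099: Q = 124.458.
Holding P constant, ∂Q/∂Y = 3.96/(2√Y) = 0.0355676.
η_Y = (∂Q/∂Y)·(Y/Q) = 0.0355676 × (3099/124.458) = 0.886.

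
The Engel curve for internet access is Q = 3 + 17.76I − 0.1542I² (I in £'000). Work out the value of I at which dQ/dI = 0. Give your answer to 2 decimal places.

dQ/dI = 17.76 − 0.3084I.
The good is inferior where dQ/dI < 0. Setting dQ/dI = 0 gives I = 17.76 / 0.3084 = 57.59.

57.59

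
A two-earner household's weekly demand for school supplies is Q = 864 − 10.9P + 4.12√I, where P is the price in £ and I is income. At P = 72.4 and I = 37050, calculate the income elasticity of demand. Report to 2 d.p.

0.46

At P = 72.4, I = 37050: Q = 867.873.
Holding P constant, ∂Q/∂I = 4.12/(2√I) = 0.0107022.
η_I = (∂Q/∂I)·(I/Q) = 0.0107022 × (37050/867.873) = 0.46.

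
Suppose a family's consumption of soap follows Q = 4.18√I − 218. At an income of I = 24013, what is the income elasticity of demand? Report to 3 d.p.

0.754

At I = 24013: Q = 429.738.
dQ/dI = 4.18/(2√I) = 0.0134872 at this income.
η = (dQ/dI)·(I/Q) = 0.0134872 × (24013/429.738) = 0.754.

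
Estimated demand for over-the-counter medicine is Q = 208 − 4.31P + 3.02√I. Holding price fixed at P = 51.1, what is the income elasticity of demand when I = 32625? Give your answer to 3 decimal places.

At P = 51.1, I = 32625: Q = 533.243.
Holding P constant, ∂Q/∂I = 3.02/(2√I) = 0.00835991.
η_I = (∂Q/∂I)·(I/Q) = 0.00835991 × (32625/533.243) = 0.511.

0.511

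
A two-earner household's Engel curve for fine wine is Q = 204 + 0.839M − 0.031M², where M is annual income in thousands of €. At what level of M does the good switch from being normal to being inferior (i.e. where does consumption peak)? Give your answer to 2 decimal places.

dQ/dM = 0.839 − 0.062M.
The good is inferior where dQ/dM < 0. Setting dQ/dM = 0 gives M = 0.839 / 0.062 = 13.53.

13.53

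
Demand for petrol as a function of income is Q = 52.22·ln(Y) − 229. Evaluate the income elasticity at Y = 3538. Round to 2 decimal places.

At Y = 3538: Q = 197.706.
dQ/dY = 52.22/Y = 0.0147598 at this income.
η = (dQ/dY)·(Y/Q) = 0.0147598 × (3538/197.706) = 0.26.

0.26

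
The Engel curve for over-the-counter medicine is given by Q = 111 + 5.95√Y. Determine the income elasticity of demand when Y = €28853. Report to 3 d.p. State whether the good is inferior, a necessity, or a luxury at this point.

0.451 (necessity)

At Y = 28853: Q = 1121.677.
dQ/dY = 5.95/(2√Y) = 0.0175142 at this income.
η = (dQ/dY)·(Y/Q) = 0.0175142 × (28853/1121.677) = 0.451.
Since 0 < η < 1, the good is a necessity.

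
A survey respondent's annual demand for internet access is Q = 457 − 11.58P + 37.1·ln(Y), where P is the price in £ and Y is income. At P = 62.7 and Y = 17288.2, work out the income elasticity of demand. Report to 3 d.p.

0.399

At P = 62.7, Y = 17288.2: Q = 92.948.
Holding P constant, ∂Q/∂Y = 37.1/Y = 0.00214597.
η_Y = (∂Q/∂Y)·(Y/Q) = 0.00214597 × (17288.2/92.948) = 0.399.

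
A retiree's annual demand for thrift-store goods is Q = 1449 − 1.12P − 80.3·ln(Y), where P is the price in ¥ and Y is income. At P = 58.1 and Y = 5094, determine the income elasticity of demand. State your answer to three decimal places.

At P = 58.1, Y = 5094: Q = 698.502.
Holding P constant, ∂Q/∂Y = -80.3/Y = -0.0157636.
η_Y = (∂Q/∂Y)·(Y/Q) = -0.0157636 × (5094/698.502) = -0.115.

-0.115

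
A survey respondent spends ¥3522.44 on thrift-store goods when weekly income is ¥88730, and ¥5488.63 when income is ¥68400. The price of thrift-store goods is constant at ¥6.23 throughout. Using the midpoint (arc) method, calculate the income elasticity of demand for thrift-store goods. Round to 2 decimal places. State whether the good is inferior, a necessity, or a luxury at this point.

With a constant price, Q₁ = 3522.44/6.23 = 565.400 and Q₂ = 5488.63/6.23 = 881.000 (equivalently, work directly with expenditure since P cancels).
Midpoint %ΔQ = (5488.63 − 3522.44)/4505.54 = 0.43639; midpoint %ΔI = (68400 − 88730)/78565 = -0.25877.
η = 0.43639 / -0.25877 = -1.69.
η < 0 ⇒ inferior good.

-1.69 (inferior good)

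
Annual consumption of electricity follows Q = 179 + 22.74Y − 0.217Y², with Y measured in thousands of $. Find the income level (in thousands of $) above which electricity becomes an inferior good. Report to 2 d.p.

dQ/dY = 22.74 − 0.434Y.
The good is inferior where dQ/dY < 0. Setting dQ/dY = 0 gives Y = 22.74 / 0.434 = 52.40.

52.40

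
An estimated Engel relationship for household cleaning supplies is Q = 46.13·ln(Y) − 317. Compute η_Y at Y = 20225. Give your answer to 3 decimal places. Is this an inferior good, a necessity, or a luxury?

At Y = 20225: Q = 140.364.
dQ/dY = 46.13/Y = 0.00228084 at this income.
η = (dQ/dY)·(Y/Q) = 0.00228084 × (20225/140.364) = 0.329.
Since 0 < η < 1, the good is a necessity.

0.329 (necessity)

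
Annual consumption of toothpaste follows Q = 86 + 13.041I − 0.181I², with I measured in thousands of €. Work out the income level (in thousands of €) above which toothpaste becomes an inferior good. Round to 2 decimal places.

36.02

dQ/dI = 13.041 − 0.362I.
The good is inferior where dQ/dI < 0. Setting dQ/dI = 0 gives I = 13.041 / 0.362 = 36.02.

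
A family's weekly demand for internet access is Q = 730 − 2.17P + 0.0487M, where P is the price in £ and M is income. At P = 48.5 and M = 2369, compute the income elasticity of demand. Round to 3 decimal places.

At P = 48.5, M = 2369: Q = 740.125.
Holding P constant, ∂Q/∂M = 0.0487.
η_M = (∂Q/∂M)·(M/Q) = 0.0487 × (2369/740.125) = 0.156.

0.156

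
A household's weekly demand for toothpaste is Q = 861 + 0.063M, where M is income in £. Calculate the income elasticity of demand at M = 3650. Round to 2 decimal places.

0.21

At M = 3650: Q = 1090.950.
dQ/dM = 0.063.
η = (dQ/dM)·(M/Q) = 0.063 × (3650/1090.950) = 0.21.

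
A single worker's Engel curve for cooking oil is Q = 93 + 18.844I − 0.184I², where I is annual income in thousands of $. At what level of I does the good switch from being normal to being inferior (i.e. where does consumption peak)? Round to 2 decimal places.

51.21

dQ/dI = 18.844 − 0.368I.
The good is inferior where dQ/dI < 0. Setting dQ/dI = 0 gives I = 18.844 / 0.368 = 51.21.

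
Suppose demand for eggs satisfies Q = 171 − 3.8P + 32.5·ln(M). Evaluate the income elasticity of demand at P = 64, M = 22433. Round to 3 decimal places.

At P = 64, M = 22433: Q = 253.394.
Holding P constant, ∂Q/∂M = 32.5/M = 0.00144876.
η_M = (∂Q/∂M)·(M/Q) = 0.00144876 × (22433/253.394) = 0.128.

0.128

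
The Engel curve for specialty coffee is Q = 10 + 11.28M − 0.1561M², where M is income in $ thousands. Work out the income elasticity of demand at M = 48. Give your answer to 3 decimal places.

-0.927

At M = 48: Q = 191.7856.
dQ/dM = 11.28 − 0.3122M = -3.70560.
η = (dQ/dM)·(M/Q) = -3.70560 × (48/191.7856) = -0.927.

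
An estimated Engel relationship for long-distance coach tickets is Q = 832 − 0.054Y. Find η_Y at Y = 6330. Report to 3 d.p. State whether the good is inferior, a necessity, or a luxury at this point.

-0.697 (inferior good)

At Y = 6330: Q = 490.180.
dQ/dY = −0.054.
η = (dQ/dY)·(Y/Q) = -0.054 × (6330/490.180) = -0.697.
Since η < 0, the good is an inferior good.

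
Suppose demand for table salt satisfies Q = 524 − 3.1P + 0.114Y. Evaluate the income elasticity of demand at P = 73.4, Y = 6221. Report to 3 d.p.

At P = 73.4, Y = 6221: Q = 1005.654.
Holding P constant, ∂Q/∂Y = 0.114.
η_Y = (∂Q/∂Y)·(Y/Q) = 0.114 × (6221/1005.654) = 0.705.

0.705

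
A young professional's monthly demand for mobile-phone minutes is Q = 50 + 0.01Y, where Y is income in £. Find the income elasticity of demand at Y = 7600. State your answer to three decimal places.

0.603

At Y = 7600: Q = 126.000.
dQ/dY = 0.01.
η = (dQ/dY)·(Y/Q) = 0.01 × (7600/126.000) = 0.603.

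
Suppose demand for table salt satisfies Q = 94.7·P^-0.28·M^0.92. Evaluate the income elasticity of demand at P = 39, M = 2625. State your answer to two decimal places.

0.92

For a multiplicative demand Q = A·P^α·M^β, the income elasticity is β everywhere.
Here β = 0.92, so η = 0.92.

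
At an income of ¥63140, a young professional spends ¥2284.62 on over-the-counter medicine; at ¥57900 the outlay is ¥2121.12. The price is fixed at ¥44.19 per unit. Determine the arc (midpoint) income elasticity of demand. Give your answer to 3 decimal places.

With a constant price, Q₁ = 2284.62/44.19 = 51.700 and Q₂ = 2121.12/44.19 = 48.000 (equivalently, work directly with expenditure since P cancels).
Midpoint %ΔQ = (2121.12 − 2284.62)/2202.87 = -0.07422; midpoint %ΔI = (57900 − 63140)/60520 = -0.08658.
η = -0.07422 / -0.08658 = 0.857.

0.857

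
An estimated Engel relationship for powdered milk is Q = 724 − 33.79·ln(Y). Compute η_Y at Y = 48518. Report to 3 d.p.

At Y = 48518: Q = 359.416.
dQ/dY = -33.79/Y = -0.000696443 at this income.
η = (dQ/dY)·(Y/Q) = -0.000696443 × (48518/359.416) = -0.094.

-0.094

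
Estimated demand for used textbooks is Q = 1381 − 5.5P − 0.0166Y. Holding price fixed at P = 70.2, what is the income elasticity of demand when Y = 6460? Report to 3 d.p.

At P = 70.2, Y = 6460: Q = 887.664.
Holding P constant, ∂Q/∂Y = −0.0166.
η_Y = (∂Q/∂Y)·(Y/Q) = -0.0166 × (6460/887.664) = -0.121.

-0.121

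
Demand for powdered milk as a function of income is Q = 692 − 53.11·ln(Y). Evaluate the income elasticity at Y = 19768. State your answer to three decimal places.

-0.319

At Y = 19768: Q = 166.645.
dQ/dY = -53.11/Y = -0.00268667 at this income.
η = (dQ/dY)·(Y/Q) = -0.00268667 × (19768/166.645) = -0.319.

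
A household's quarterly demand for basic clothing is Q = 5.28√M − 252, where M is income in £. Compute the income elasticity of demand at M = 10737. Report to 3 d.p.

At M = 10737: Q = 295.111.
dQ/dM = 5.28/(2√M) = 0.0254778 at this income.
η = (dQ/dM)·(M/Q) = 0.0254778 × (10737/295.111) = 0.927.

0.927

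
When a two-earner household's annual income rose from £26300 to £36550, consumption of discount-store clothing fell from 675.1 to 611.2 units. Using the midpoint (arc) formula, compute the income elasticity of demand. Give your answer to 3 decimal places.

-0.305

ΔQ = 611.2 − 675.1 = -63.9; midpoint Q̄ = (675.1 + 611.2)/2 = 643.15.
ΔI = 36550 − 26300 = 10250; midpoint Ī = (26300 + 36550)/2 = 31425.
η = (ΔQ/Q̄) ÷ (ΔI/Ī) = (-63.9/643.15) ÷ (10250/31425) = -0.305.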